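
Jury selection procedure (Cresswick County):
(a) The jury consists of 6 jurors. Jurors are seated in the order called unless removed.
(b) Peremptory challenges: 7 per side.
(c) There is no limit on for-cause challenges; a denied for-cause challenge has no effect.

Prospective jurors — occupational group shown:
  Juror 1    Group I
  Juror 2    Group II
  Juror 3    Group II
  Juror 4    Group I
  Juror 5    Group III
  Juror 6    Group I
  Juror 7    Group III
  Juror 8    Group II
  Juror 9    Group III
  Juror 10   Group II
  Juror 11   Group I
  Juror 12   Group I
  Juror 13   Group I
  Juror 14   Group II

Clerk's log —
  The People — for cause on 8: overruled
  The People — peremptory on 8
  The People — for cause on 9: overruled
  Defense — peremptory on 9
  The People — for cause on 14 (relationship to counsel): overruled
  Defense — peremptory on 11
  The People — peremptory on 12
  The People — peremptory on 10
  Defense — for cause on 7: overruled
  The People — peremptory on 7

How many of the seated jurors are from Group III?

Removed: #7, #8, #9, #10, #11, #12.
Seated jurors 1–6: #1, #2, #3, #4, #5, #6.
Of those, in Group III: #5 → 1.

1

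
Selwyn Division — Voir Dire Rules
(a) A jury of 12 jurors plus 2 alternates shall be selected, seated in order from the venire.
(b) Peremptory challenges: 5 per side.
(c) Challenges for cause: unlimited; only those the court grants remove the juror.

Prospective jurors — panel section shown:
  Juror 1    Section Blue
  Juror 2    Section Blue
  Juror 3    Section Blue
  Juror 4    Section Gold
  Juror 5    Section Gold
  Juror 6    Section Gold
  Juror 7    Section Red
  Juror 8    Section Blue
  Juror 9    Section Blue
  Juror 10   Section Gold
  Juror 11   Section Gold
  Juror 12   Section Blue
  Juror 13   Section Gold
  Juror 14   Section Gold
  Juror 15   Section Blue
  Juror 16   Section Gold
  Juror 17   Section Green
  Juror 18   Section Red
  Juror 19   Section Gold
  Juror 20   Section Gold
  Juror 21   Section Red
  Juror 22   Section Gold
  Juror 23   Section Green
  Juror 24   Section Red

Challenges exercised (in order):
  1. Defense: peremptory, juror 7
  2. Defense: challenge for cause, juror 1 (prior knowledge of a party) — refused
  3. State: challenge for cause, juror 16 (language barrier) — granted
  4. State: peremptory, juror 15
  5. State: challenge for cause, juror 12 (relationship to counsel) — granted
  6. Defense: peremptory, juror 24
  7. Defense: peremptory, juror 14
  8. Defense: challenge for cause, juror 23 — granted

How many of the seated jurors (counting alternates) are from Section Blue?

Removed: #7, #12, #14, #15, #16, #23, #24.
Seated (14 incl. alternates): #1, #2, #3, #4, #5, #6, #8, #9, #10, #11, #13, #17, #18, #19.
Of those, in Section Blue: #1, #2, #3, #8, #9 → 5.

5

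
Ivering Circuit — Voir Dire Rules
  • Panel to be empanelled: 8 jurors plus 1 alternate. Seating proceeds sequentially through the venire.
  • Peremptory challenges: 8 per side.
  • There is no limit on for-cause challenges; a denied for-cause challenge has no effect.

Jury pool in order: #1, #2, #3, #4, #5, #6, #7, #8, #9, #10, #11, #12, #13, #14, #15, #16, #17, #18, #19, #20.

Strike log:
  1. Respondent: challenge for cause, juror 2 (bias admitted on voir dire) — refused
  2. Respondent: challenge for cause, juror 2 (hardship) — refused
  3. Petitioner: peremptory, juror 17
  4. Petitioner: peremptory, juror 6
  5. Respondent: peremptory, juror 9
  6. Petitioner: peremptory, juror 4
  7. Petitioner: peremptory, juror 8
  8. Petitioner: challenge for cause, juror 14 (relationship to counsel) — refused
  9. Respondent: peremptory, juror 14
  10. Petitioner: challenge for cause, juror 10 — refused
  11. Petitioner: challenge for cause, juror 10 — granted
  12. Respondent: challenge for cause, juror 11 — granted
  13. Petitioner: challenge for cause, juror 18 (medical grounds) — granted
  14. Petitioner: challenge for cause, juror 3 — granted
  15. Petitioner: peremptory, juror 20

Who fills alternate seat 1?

Removed: #3, #4, #6, #8, #9, #10, #11, #14, #17, #18, #20. (#2 stays — for-cause denied.)
Filling seats in venire order through position 9: #1, #2, #5, #7, #12, #13, #15, #16, #19.
So alternate 1 is #19.

19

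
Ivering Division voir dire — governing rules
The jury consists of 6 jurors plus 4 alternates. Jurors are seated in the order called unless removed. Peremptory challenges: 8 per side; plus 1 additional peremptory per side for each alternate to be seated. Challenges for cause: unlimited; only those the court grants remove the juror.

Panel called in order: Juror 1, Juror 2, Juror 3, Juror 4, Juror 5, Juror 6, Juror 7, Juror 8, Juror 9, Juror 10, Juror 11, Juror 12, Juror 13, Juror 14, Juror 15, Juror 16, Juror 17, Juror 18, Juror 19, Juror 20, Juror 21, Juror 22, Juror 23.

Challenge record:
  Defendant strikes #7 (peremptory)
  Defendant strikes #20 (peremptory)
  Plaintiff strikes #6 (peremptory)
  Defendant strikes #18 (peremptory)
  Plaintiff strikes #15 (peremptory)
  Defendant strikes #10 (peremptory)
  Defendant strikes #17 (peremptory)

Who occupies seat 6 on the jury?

Removed: #6, #7, #10, #15, #17, #18, #20.
Seating in order: seats 1–6 → #1, #2, #3, #4, #5, #8; alternates → #9, #11, #12, #13.
So seat 6 is #8.

8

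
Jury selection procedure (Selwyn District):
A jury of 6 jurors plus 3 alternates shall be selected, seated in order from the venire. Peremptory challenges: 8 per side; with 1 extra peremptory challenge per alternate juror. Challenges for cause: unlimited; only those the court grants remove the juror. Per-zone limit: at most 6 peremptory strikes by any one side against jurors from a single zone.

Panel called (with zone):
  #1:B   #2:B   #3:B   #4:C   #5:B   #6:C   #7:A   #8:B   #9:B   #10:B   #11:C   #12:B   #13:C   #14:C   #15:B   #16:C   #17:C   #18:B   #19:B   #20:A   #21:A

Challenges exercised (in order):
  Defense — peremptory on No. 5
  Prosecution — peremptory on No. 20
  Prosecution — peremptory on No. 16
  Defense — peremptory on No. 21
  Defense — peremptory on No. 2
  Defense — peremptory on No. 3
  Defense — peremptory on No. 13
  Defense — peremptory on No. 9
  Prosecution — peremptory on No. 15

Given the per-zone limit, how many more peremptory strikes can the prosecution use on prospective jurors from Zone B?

Prosecution peremptories so far: #20, #16, #15 — 3 of 11 used, 8 left overall.
Against Zone B: #15 — 1 used; per-zone cap 6 leaves 5.
Binding limit: min(8, 5) = 5.

5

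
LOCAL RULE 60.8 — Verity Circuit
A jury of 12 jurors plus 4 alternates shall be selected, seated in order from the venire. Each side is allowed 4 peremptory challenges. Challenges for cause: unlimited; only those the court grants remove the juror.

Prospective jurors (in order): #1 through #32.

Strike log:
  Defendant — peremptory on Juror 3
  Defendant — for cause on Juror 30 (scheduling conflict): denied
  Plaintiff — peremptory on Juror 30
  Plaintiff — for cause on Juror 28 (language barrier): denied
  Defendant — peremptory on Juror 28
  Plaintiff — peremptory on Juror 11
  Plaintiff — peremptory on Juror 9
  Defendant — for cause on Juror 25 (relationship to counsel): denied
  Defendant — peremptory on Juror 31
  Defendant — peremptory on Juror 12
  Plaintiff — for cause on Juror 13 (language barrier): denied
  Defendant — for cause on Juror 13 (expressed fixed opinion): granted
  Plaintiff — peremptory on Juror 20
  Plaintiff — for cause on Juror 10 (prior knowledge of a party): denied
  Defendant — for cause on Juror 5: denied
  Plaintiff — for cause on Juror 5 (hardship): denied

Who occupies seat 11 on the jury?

Removed: #3, #9, #11, #12, #13, #20, #28, #30, #31. (#5, #10, #25 stay — for-cause denied.)
Seating in order: seats 1–12 → #1, #2, #4, #5, #6, #7, #8, #10, #14, #15, #16, #17; alternates → #18, #19, #21, #22.
So seat 11 is #16.

16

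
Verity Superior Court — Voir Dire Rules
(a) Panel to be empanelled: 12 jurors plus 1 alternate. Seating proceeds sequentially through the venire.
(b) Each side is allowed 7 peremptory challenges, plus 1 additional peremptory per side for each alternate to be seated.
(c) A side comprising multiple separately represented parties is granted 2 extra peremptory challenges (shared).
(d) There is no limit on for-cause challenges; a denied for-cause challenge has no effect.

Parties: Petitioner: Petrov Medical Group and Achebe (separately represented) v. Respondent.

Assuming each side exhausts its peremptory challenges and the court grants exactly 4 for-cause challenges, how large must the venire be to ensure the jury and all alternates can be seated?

Seats to fill: 12 + 1 alternates = 13.
Peremptories — Petitioner: 7 + 1×1 + 2 = 10; Respondent: 7 + 1×1 = 8; total 18.
For-cause removals: 4.
Minimum venire: 13 + 18 + 4 = 35.

35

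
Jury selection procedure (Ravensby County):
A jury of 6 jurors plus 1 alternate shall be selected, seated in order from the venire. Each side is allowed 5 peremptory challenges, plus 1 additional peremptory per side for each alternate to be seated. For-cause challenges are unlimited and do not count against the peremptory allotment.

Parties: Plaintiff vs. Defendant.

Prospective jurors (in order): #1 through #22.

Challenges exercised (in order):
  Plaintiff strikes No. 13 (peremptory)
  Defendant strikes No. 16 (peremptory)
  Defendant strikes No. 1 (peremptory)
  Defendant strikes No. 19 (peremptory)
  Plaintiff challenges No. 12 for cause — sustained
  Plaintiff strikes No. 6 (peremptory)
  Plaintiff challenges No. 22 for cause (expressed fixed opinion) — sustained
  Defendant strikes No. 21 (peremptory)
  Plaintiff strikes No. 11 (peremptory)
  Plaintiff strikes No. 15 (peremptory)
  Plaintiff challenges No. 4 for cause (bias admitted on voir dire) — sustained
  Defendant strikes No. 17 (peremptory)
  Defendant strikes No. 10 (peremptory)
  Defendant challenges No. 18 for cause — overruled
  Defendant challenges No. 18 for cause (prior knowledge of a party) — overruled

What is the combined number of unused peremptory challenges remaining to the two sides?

Plaintiff allotment: 5 base + 1 × 1 alternate = 6. Defendant allotment: 5 base + 1 × 1 alternate = 6.
Plaintiff peremptories used: #13, #6, #11, #15 — 4 (for-cause on #12, #22, #4 don't count).
Defendant peremptories used: #16, #1, #19, #21, #17, #10 — 6 (for-cause on #18, #18 don't count).
Remaining: (6 − 4) + (6 − 6) = 2.

2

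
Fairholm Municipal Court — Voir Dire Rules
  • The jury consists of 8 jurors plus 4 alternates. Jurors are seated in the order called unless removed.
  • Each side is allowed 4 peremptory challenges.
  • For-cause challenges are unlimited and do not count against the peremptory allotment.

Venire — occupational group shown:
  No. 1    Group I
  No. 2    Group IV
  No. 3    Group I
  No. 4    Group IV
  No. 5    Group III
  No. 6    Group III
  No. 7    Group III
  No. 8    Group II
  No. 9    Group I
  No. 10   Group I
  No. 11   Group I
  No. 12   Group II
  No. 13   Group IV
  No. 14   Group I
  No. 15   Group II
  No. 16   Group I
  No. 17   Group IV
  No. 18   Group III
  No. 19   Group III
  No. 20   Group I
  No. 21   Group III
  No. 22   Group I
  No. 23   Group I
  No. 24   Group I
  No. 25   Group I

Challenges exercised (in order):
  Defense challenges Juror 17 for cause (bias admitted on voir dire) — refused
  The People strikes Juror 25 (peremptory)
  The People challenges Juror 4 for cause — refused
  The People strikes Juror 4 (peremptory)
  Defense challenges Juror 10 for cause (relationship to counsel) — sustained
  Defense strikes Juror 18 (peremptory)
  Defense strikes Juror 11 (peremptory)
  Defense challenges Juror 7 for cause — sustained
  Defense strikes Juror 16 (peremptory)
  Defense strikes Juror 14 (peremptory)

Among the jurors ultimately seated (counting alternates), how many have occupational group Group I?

Removed: #4, #7, #10, #11, #14, #16, #18, #25.
Seated (12 incl. alternates): #1, #2, #3, #5, #6, #8, #9, #12, #13, #15, #17, #19.
Of those, in Group I: #1, #3, #9 → 3.

3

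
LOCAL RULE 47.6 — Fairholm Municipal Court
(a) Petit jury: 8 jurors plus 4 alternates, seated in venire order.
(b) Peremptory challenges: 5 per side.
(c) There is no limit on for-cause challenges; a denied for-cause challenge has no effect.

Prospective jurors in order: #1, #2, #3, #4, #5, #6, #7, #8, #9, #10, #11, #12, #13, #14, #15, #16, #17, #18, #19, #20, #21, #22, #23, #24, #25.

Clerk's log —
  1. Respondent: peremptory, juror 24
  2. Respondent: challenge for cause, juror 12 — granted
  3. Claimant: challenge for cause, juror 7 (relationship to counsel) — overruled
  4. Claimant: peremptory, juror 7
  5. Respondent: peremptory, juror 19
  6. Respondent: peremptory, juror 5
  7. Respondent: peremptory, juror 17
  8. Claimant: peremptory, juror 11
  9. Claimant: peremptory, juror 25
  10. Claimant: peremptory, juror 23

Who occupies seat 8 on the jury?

10

Removed: #5, #7, #11, #12, #17, #19, #23, #24, #25.
Seating in order: seats 1–8 → #1, #2, #3, #4, #6, #8, #9, #10; alternates → #13, #14, #15, #16.
So seat 8 is #10.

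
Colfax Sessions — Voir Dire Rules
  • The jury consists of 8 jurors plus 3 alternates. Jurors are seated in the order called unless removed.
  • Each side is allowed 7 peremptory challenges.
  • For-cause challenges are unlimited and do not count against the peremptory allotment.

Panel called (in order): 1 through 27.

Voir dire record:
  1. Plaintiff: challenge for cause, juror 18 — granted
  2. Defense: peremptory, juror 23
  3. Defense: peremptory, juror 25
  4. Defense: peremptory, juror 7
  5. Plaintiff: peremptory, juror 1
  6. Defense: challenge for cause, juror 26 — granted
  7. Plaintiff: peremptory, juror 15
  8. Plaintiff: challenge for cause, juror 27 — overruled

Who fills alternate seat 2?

Removed: #1, #7, #15, #18, #23, #25, #26. (#27 stays — for-cause denied.)
Seating in order: seats 1–8 → #2, #3, #4, #5, #6, #8, #9, #10; alternates → #11, #12, #13.
So alternate 2 is #12.

12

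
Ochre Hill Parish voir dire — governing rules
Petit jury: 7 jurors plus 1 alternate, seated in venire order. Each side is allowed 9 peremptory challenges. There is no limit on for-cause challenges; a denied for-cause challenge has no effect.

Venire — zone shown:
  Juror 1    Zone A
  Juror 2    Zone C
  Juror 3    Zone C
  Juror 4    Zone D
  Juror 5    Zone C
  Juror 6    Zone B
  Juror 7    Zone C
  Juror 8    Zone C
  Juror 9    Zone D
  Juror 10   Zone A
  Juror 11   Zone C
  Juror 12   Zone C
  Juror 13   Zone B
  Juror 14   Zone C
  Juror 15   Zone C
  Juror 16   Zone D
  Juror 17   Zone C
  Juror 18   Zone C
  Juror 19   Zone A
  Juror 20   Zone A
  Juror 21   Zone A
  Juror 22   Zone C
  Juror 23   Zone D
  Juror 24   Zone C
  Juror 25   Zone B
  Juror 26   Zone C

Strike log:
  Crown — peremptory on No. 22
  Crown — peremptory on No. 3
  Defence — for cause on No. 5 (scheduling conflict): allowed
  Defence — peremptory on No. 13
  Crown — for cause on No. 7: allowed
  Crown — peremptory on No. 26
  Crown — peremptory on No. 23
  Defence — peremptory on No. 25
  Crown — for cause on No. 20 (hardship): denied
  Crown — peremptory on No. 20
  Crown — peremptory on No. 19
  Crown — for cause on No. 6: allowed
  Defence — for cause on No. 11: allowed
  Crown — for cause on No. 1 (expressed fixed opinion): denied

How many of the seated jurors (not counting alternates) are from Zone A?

Removed: #3, #5, #6, #7, #11, #13, #19, #20, #22, #23, #25, #26.
Seated jurors 1–7: #1, #2, #4, #8, #9, #10, #12 (alternates #14 not counted).
Of those, in Zone A: #1, #10 → 2.

2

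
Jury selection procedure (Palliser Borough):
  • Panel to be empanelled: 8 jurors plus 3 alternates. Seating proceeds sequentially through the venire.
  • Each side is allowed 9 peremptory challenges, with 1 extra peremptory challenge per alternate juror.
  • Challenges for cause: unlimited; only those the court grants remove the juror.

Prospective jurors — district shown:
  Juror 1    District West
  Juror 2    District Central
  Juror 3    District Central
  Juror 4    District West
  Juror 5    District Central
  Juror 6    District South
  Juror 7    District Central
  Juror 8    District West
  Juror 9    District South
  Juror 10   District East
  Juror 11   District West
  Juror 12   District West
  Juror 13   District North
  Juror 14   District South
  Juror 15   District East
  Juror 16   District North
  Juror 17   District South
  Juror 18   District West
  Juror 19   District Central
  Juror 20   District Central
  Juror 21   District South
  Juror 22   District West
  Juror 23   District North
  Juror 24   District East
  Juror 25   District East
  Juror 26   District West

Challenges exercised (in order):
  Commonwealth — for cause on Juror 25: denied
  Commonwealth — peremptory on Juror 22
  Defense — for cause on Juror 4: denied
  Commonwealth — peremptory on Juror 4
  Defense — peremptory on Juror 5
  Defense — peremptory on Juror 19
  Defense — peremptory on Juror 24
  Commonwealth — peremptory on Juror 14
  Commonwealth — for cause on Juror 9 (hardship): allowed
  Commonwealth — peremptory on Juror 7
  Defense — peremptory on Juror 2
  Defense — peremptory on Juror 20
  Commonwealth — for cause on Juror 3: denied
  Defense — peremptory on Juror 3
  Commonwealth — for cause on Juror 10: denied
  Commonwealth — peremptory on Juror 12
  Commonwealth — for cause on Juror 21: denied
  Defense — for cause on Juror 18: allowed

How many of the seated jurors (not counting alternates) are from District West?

Removed: #2, #3, #4, #5, #7, #9, #12, #14, #18, #19, #20, #22, #24.
Seated jurors 1–8: #1, #6, #8, #10, #11, #13, #15, #16 (alternates #17, #21, #23 not counted).
Of those, in District West: #1, #8, #11 → 3.

3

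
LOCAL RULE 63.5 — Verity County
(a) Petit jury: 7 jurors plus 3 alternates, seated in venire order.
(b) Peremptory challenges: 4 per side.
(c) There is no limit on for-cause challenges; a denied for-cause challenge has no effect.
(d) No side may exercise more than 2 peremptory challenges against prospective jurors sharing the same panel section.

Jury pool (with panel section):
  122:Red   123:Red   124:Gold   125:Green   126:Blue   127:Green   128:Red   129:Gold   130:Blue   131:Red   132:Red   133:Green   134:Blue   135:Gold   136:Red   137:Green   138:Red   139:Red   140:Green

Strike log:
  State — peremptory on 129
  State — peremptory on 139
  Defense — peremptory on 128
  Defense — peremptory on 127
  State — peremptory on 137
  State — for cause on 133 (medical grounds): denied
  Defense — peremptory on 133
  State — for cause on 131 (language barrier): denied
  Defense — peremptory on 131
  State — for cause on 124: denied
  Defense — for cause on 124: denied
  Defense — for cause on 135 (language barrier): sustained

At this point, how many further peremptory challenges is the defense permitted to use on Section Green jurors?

Defense peremptories so far: #128, #127, #133, #131 — 4 of 4 used, 0 left overall.
Against Section Green: #127, #133 — 2 used; per-section cap 2 leaves 0.
Binding limit: min(0, 0) = 0.

0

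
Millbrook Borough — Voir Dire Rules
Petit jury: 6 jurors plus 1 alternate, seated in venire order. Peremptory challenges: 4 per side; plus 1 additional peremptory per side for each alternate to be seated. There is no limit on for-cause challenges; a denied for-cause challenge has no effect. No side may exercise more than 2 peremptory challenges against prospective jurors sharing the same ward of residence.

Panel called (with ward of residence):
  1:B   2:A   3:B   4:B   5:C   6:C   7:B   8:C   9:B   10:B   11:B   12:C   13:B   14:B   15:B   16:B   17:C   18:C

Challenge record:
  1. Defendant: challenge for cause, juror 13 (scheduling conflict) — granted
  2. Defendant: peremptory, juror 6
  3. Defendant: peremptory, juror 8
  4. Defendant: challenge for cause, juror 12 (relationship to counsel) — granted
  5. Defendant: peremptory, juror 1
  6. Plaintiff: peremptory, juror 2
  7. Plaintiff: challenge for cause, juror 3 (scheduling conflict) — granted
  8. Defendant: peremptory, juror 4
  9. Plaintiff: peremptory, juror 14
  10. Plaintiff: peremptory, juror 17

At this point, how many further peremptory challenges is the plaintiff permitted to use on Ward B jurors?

1

Plaintiff peremptories so far: #2, #14, #17 — 3 of 5 used, 2 left overall.
Against Ward B: #14 — 1 used; per-ward cap 2 leaves 1.
Binding limit: min(2, 1) = 1.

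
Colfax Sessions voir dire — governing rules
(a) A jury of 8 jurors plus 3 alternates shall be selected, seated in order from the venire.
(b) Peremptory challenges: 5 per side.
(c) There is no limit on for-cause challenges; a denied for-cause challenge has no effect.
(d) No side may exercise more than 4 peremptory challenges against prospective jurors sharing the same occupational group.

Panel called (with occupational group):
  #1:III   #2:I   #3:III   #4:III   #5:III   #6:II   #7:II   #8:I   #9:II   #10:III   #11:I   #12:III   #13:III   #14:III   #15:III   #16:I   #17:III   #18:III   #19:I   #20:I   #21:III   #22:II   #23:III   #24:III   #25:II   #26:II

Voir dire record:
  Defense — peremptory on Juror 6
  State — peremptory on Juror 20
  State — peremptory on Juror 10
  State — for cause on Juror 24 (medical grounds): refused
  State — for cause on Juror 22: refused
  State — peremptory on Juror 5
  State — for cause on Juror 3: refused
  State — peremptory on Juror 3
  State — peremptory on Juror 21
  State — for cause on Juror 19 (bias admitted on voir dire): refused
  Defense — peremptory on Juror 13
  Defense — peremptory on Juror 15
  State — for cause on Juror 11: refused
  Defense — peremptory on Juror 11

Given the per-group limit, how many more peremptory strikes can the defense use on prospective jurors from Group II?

Defense peremptories so far: #6, #13, #15, #11 — 4 of 5 used, 1 left overall.
Against Group II: #6 — 1 used; per-group cap 4 leaves 3.
Binding limit: min(1, 3) = 1.

1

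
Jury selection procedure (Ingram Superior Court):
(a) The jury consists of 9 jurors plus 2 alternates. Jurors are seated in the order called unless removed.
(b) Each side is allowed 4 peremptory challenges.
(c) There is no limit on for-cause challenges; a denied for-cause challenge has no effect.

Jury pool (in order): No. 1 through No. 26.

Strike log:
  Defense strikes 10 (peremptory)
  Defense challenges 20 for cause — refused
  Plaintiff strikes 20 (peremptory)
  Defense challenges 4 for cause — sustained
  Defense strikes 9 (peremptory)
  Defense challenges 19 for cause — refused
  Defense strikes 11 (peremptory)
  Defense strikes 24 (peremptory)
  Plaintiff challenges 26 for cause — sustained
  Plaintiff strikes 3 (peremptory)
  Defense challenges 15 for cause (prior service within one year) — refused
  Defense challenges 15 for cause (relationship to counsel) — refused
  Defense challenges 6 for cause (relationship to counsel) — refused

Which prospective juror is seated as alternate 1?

15

Removed: #3, #4, #9, #10, #11, #20, #24, #26. (#6, #15, #19 stay — for-cause denied.)
Filling seats in venire order through position 10: #1, #2, #5, #6, #7, #8, #12, #13, #14, #15.
So alternate 1 is #15.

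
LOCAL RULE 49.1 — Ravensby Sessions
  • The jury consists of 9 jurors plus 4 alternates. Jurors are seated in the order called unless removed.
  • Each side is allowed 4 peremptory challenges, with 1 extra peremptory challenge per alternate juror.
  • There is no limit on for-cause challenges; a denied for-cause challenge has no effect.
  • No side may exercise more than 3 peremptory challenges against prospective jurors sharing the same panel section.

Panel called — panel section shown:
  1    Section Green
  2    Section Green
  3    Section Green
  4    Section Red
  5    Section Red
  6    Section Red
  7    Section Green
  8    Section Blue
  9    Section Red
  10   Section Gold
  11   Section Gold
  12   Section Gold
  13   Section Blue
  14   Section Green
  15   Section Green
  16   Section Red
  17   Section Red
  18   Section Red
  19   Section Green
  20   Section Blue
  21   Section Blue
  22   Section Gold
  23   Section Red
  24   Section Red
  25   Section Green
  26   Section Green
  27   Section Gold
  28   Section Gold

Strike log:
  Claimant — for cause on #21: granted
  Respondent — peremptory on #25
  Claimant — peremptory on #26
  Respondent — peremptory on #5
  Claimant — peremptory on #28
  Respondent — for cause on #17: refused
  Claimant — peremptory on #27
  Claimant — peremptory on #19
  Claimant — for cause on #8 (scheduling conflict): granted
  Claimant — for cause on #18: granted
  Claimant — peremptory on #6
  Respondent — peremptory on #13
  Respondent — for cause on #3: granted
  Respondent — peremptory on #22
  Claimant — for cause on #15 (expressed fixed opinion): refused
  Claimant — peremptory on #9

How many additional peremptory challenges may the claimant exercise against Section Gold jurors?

1

Claimant peremptories so far: #26, #28, #27, #19, #6, #9 — 6 of 8 used, 2 left overall.
Against Section Gold: #28, #27 — 2 used; per-section cap 3 leaves 1.
Binding limit: min(2, 1) = 1.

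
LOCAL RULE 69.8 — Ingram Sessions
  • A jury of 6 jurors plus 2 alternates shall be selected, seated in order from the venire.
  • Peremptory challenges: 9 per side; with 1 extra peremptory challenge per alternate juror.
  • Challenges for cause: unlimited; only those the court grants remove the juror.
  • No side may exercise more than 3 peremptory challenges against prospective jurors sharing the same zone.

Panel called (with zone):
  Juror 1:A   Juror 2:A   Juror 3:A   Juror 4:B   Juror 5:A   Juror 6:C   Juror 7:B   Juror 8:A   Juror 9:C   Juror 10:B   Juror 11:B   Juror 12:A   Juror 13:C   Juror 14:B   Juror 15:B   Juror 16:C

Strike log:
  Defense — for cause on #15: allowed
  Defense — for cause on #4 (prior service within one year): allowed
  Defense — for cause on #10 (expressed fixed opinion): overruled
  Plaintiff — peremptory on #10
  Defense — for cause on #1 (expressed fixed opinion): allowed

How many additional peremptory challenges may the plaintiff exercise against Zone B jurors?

2

Plaintiff peremptories so far: #10 — 1 of 11 used, 10 left overall.
Against Zone B: #10 — 1 used; per-zone cap 3 leaves 2.
Binding limit: min(10, 2) = 2.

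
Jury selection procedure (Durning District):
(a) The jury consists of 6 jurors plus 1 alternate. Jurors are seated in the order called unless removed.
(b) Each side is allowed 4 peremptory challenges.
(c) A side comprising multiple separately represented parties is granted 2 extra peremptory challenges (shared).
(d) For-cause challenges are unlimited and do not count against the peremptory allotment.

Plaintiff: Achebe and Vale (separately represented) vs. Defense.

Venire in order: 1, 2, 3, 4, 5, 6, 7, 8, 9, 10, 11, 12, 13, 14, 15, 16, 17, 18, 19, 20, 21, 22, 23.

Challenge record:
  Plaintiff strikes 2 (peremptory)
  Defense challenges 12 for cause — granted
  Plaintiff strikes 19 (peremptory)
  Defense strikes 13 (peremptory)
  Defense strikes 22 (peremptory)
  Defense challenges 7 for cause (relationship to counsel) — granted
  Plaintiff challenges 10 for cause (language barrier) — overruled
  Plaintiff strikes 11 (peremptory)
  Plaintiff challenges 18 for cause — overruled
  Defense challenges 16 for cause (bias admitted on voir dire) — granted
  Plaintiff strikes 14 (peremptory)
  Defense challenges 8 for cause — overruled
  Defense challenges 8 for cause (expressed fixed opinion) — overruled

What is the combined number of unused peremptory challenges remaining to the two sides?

Plaintiff allotment: 4 base + 2 multi-party = 6. Defense allotment: 4.
Plaintiff peremptories used: #2, #19, #11, #14 — 4 (for-cause on #10, #18 don't count).
Defense peremptories used: #13, #22 — 2 (for-cause on #12, #7, #16, #8, #8 don't count).
Remaining: (6 − 4) + (4 − 2) = 4.

4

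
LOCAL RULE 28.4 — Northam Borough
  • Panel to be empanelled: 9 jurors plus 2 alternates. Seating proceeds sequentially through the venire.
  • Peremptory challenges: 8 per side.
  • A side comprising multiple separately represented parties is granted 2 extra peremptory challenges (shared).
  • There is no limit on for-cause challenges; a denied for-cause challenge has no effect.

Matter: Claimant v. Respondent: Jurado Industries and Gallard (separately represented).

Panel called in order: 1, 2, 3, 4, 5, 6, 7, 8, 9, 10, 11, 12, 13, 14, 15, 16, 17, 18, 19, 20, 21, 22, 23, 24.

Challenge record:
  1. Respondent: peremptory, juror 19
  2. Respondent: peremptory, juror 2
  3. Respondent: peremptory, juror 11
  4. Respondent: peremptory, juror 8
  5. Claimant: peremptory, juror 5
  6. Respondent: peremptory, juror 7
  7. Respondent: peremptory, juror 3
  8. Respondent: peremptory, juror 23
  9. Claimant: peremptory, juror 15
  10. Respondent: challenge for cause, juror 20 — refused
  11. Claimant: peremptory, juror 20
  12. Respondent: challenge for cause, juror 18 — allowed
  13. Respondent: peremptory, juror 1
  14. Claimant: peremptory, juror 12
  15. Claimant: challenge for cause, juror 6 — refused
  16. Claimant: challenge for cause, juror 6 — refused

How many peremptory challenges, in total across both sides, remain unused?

Claimant allotment: 8. Respondent allotment: 8 base + 2 multi-party = 10.
Claimant peremptories used: #5, #15, #20, #12 — 4 (for-cause on #6, #6 don't count).
Respondent peremptories used: #19, #2, #11, #8, #7, #3, #23, #1 — 8 (for-cause on #20, #18 don't count).
Remaining: (8 − 4) + (10 − 8) = 6.

6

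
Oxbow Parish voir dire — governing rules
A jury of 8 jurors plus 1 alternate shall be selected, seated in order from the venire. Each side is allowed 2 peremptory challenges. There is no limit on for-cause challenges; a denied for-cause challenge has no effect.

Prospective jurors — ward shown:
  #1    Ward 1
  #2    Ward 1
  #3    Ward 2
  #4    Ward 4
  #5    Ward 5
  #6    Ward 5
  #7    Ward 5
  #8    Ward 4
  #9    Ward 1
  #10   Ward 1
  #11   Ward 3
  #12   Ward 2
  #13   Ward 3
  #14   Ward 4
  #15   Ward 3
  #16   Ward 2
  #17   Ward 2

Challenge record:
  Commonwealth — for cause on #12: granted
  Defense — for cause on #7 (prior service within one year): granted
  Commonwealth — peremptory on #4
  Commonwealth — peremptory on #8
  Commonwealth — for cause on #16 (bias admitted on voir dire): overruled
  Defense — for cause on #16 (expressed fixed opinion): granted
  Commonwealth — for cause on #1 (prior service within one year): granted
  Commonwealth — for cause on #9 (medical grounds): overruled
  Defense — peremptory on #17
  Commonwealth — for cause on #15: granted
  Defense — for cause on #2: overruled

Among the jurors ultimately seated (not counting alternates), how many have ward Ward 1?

Removed: #1, #4, #7, #8, #12, #15, #16, #17.
Seated jurors 1–8: #2, #3, #5, #6, #9, #10, #11, #13 (alternates #14 not counted).
Of those, in Ward 1: #2, #9, #10 → 3.

3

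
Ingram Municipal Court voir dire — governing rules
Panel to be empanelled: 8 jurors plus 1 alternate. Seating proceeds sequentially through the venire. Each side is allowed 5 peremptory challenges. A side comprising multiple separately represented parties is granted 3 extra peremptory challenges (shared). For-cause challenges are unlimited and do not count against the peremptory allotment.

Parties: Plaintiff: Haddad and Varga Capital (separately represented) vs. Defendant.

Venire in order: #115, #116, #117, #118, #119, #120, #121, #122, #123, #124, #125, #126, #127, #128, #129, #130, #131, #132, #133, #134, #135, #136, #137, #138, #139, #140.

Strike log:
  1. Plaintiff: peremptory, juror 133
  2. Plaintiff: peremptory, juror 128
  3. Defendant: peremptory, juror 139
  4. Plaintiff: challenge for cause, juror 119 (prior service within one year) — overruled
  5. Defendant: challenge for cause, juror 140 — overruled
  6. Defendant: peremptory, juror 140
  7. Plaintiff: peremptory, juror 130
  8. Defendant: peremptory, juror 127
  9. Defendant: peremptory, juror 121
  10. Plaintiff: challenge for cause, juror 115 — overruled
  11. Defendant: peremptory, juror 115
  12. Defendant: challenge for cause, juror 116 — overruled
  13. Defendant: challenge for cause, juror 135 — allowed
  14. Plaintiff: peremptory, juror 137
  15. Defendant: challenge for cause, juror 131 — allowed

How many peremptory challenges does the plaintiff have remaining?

Plaintiff allotment: 5 base + 3 multi-party = 8.
Plaintiff peremptories used: #133, #128, #130, #137 — 4 (for-cause on #119, #115 don't count).
Remaining: 8 − 4 = 4.

4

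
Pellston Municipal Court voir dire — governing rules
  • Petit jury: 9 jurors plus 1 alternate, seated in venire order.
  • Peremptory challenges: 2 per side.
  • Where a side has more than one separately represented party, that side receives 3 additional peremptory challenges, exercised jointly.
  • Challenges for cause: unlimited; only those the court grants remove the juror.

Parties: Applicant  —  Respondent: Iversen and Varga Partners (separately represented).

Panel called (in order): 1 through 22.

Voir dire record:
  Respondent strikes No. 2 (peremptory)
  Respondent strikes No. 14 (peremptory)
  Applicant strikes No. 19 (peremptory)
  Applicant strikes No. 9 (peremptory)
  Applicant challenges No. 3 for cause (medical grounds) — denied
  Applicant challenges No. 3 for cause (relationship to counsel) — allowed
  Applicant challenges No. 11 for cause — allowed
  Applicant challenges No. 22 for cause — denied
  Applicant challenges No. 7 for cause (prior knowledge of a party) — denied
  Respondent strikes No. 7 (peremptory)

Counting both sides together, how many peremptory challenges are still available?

Applicant allotment: 2. Respondent allotment: 2 base + 3 multi-party = 5.
Applicant peremptories used: #19, #9 — 2 (for-cause on #3, #3, #11, #22, #7 don't count).
Respondent peremptories used: #2, #14, #7 — 3.
Remaining: (2 − 2) + (5 − 3) = 2.

2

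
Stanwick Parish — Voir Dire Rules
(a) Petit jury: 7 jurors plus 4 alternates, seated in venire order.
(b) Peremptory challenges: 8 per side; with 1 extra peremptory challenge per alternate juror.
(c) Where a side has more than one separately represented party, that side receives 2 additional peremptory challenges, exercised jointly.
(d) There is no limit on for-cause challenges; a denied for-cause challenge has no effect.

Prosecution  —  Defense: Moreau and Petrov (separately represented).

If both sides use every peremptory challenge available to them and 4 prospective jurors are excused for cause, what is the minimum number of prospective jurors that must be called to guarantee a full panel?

Seats to fill: 7 + 4 alternates = 11.
Peremptories — Prosecution: 8 + 1×4 = 12; Defense: 8 + 1×4 + 2 = 14; total 26.
For-cause removals: 4.
Minimum venire: 11 + 26 + 4 = 41.

41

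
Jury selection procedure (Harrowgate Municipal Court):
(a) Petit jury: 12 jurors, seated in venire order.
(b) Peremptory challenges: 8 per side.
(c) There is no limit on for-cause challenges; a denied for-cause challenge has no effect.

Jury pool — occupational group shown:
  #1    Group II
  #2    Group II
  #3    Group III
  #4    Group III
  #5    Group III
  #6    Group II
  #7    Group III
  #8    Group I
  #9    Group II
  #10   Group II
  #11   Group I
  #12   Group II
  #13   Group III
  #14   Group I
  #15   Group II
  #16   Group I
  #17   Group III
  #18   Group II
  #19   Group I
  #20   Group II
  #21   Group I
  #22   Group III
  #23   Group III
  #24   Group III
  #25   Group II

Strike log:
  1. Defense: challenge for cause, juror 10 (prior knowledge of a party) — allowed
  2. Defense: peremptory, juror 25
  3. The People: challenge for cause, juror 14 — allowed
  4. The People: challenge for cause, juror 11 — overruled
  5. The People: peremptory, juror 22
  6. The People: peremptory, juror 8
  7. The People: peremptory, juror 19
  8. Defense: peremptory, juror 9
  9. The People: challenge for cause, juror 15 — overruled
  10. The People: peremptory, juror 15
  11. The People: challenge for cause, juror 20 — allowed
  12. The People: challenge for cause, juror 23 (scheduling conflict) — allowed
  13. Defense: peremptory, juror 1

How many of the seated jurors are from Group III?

Removed: #1, #8, #9, #10, #14, #15, #19, #20, #22, #23, #25.
Seated jurors 1–12: #2, #3, #4, #5, #6, #7, #11, #12, #13, #16, #17, #18.
Of those, in Group III: #3, #4, #5, #7, #13, #17 → 6.

6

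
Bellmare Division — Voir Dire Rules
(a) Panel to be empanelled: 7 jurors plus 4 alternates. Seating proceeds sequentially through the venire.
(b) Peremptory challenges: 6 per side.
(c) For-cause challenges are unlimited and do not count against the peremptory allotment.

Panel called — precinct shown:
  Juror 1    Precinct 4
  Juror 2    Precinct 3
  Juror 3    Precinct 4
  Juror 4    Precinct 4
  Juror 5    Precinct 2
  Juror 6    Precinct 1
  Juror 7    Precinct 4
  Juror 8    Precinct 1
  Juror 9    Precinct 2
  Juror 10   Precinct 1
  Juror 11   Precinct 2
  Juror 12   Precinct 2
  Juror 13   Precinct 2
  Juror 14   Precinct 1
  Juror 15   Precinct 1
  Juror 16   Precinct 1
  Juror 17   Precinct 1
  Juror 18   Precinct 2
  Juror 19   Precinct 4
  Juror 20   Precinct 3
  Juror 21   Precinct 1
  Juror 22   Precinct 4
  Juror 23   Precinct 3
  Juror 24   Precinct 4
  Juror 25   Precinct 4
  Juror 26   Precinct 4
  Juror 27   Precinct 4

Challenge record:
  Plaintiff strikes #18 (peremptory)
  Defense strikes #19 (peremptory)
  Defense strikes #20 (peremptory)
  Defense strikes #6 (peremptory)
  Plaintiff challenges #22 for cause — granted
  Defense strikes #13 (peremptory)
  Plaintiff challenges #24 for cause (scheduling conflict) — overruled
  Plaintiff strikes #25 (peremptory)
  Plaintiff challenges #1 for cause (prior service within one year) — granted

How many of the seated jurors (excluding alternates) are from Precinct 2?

Removed: #1, #6, #13, #18, #19, #20, #22, #25.
Seated jurors 1–7: #2, #3, #4, #5, #7, #8, #9 (alternates #10, #11, #12, #14 not counted).
Of those, in Precinct 2: #5, #9 → 2.

2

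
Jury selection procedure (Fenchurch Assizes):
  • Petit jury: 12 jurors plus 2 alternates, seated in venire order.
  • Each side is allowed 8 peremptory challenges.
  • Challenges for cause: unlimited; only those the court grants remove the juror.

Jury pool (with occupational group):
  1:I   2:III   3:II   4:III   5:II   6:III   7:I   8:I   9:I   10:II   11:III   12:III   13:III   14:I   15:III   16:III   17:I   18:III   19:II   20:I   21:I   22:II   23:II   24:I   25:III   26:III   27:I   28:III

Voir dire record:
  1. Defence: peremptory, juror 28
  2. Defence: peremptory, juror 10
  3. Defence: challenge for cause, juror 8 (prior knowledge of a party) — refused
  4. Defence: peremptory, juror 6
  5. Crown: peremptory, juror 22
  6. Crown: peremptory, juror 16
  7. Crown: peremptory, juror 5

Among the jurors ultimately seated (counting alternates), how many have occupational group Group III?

Removed: #5, #6, #10, #16, #22, #28.
Seated (14 incl. alternates): #1, #2, #3, #4, #7, #8, #9, #11, #12, #13, #14, #15, #17, #18.
Of those, in Group III: #2, #4, #11, #12, #13, #15, #18 → 7.

7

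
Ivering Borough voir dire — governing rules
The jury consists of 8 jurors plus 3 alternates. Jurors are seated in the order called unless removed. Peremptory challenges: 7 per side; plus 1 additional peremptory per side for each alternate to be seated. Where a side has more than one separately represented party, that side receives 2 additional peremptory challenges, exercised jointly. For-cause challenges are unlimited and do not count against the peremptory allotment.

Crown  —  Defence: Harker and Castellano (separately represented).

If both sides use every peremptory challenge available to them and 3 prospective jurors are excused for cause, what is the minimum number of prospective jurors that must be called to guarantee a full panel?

Seats to fill: 8 + 3 alternates = 11.
Peremptories — Crown: 7 + 1×3 = 10; Defence: 7 + 1×3 + 2 = 12; total 22.
For-cause removals: 3.
Minimum venire: 11 + 22 + 3 = 36.

36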